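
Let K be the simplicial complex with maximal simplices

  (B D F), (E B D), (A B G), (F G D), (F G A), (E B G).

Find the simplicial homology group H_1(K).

H_1 = Z.

Take the total order A < B < D < E < F < G on the vertex set. Then K (dimension 2) consists of the simplices:

  0-simplices (6): A, B, D, E, F, G
  1-simplices (12): AB, AF, AG, BD, BE, BF, BG, DE, DF, DG, EG, FG
  2-simplices (6): ABG, AFG, BDE, BDF, BEG, DFG

so the chain groups are C_0 ≅ Z^6, C_1 ≅ Z^12, C_2 ≅ Z^6.

The boundary map ∂_1: C_1 → C_0 is given by ∂[p,q] = [q] − [p]. For instance
  ∂DG = G − D.
As a 6×12 matrix over Z this has rank 5, with invariant factors (1,1,1,1,1).

∂_2: C_2 → C_1 sends each 2-simplex [p,q,r] to [q,r] − [p,r] + [p,q]. For instance
  ∂BDE = DE − BE + BD,
  ∂BDF = DF − BF + BD.
The resulting 12×6 matrix has rank 6, and its Smith normal form has invariant factors (1,1,1,1,1,1).

Now H_k = ker ∂_k / im ∂_{k+1}, so:

  H_1: rank ker ∂_1 − rank ∂_2 = (12 − 5) − 6 = 1, and the invariant factors of ∂_2 are all 1, so H_1 ≅ Z.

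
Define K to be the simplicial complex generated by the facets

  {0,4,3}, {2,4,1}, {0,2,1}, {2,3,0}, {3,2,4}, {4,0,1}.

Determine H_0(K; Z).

K has 5 vertices, 9 edges, 6 triangles.
rank ∂_0 = 0, rank ∂_1 = 4 ⇒ b_0 = 5 − 0 − 4 = 1; all invariant factors of ∂_1 are 1 so no torsion. So H_0 = Z.

H_0 ≅ Z.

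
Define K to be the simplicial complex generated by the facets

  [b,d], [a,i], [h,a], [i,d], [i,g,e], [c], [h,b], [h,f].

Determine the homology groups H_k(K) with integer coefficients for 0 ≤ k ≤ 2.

H_0 = Z^2,  H_1 = Z,  H_2 = 0.

Fix the vertex order a < b < c < d < e < f < g < h < i and write every simplex with vertices in increasing order. Then dim K = 2 and the simplices of K are:

  0-simplices (9): a, b, c, d, e, f, g, h, i
  1-simplices (9): ah, ai, bd, bh, di, eg, ei, fh, gi
  2-simplices (1): egi

Hence C_0 ≅ Z^9, C_1 ≅ Z^9, C_2 ≅ Z^1.

Boundary ∂_1: C_1 → C_0 sends each edge [p,q] (with p < q) to q − p. For instance
  ∂ei = i − e.
This gives a 9×9 integer matrix of rank 7; reducing to Smith normal form yields diagonal entries (1,1,1,1,1,1,1).

The boundary map ∂_2: C_2 → C_1 acts by ∂[p,q,r] = [q,r] − [p,r] + [p,q]. For instance
  ∂egi = gi − ei + eg.
This gives a 9×1 integer matrix of rank 1; reducing to Smith normal form yields diagonal entries (1).

Computing H_k = (kernel of ∂_k) / (image of ∂_{k+1}):

  H_0: rank C_0 − rank ∂_1 = 9 − 7 = 2, and the invariant factors of ∂_1 are all 1, so H_0 ≅ Z^2.
  H_1: rank ker ∂_1 − rank ∂_2 = (9 − 7) − 1 = 1, and the invariant factors of ∂_2 are all 1, so H_1 ≅ Z.
  H_2: rank ker ∂_2 − rank ∂_3 = (1 − 1) − 0 = 0, and there is no ∂_3, so H_2 ≅ 0.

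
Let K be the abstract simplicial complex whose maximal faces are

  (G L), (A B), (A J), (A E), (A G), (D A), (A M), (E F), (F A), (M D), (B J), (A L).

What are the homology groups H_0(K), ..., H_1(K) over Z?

H_0 ≅ Z,  H_1 ≅ Z^4.

We work with the vertex ordering A < B < D < E < F < G < J < L < M. The simplices of K, each written with vertices in increasing order, are:

  0-simplices (9): A, B, D, E, F, G, J, L, M
  1-simplices (12): AB, AD, AE, AF, AG, AJ, AL, AM, BJ, DM, EF, GL

so the chain groups are C_0 ≅ Z^9, C_1 ≅ Z^12.

Boundary ∂_1: C_1 → C_0 is given by ∂[p,q] = [q] − [p].
The resulting 9×12 matrix has rank 8, and its Smith normal form has invariant factors (1,1,1,1,1,1,1,1).

From H_k ≅ ker(∂_k) / im(∂_{k+1}) we obtain:

  H_0: rank C_0 − rank ∂_1 = 9 − 8 = 1, and the invariant factors of ∂_1 are all 1, so H_0 = Z.
  H_1: rank ker ∂_1 − rank ∂_2 = (12 − 8) − 0 = 4, and there is no ∂_2, so H_1 = Z^4.

As a check, the Euler characteristic is 9 − 12 = -3, which agrees with 1 − 4 = -3.
(K is a triangulation of a wedge of 4 circles.)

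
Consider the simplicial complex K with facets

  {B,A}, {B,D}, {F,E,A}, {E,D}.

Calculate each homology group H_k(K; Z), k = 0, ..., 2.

We work with the vertex ordering A < B < D < E < F. The simplices of K, each written with vertices in increasing order, are:

  0-simplices (5): A, B, D, E, F
  1-simplices (6): AB, AE, AF, BD, DE, EF
  2-simplices (1): AEF

giving chain groups C_0 ≅ Z^5, C_1 ≅ Z^6, C_2 ≅ Z^1.

The boundary map ∂_1: C_1 → C_0 is given by ∂[p,q] = [q] − [p].
As a 5×6 matrix over Z this has rank 4, with invariant factors (1,1,1,1).

The boundary map ∂_2: C_2 → C_1 acts by ∂[p,q,r] = [q,r] − [p,r] + [p,q]. For instance
  ∂AEF = EF − AF + AE.
The 6×1 boundary matrix has rank 1 and Smith normal form diag(1).

From H_k ≅ ker(∂_k) / im(∂_{k+1}) we obtain:

  H_0: rank C_0 − rank ∂_1 = 5 − 4 = 1, and the invariant factors of ∂_1 are all 1, so H_0 = Z.
  H_1: rank ker ∂_1 − rank ∂_2 = (6 − 4) − 1 = 1, and the invariant factors of ∂_2 are all 1, so H_1 = Z.
  H_2: rank ker ∂_2 − rank ∂_3 = (1 − 1) − 0 = 0, and there is no ∂_3, so H_2 = 0.

H_0 = Z,  H_1 = Z,  H_2 = 0.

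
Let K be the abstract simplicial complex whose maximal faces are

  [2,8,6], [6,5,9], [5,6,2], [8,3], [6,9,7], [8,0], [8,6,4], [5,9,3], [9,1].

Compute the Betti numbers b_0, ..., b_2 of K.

b_0 = 1, b_1 = 1, b_2 = 0.

We work with the vertex ordering 0 < 1 < 2 < 3 < 4 < 5 < 6 < 7 < 8 < 9. The simplices of K, each written with vertices in increasing order, are:

  0-simplices (10): [0], [1], [2], [3], [4], [5], [6], [7], [8], [9]
  1-simplices (16): [0,8], [1,9], [2,5], [2,6], [2,8], [3,5], [3,8], [3,9], [4,6], [4,8], [5,6], [5,9], [6,7], [6,8], [6,9], [7,9]
  2-simplices (6): [2,5,6], [2,6,8], [3,5,9], [4,6,8], [5,6,9], [6,7,9]

Hence C_0 ≅ Z^10, C_1 ≅ Z^16, C_2 ≅ Z^6.

Boundary ∂_1: C_1 → C_0 maps an edge to its endpoints' difference, ∂[p,q] = q − p.
The 10×16 boundary matrix has rank 9 and Smith normal form diag(1,1,1,1,1,1,1,1,1).

Boundary ∂_2: C_2 → C_1 acts by ∂[p,q,r] = [q,r] − [p,r] + [p,q]. For instance
  ∂[4,6,8] = [6,8] − [4,8] + [4,6],
  ∂[5,6,9] = [6,9] − [5,9] + [5,6].
The 16×6 boundary matrix has rank 6 and Smith normal form diag(1,1,1,1,1,1).

Reading off H_k = ker ∂_k / im ∂_{k+1}:

  H_0: rank C_0 − rank ∂_1 = 10 − 9 = 1, and the invariant factors of ∂_1 are all 1, so H_0 = Z.
  H_1: rank ker ∂_1 − rank ∂_2 = (16 − 9) − 6 = 1, and the invariant factors of ∂_2 are all 1, so H_1 = Z.
  H_2: rank ker ∂_2 − rank ∂_3 = (6 − 6) − 0 = 0, and there is no ∂_3, so H_2 = 0.

Hence the Betti numbers are b_0 = 1, b_1 = 1, b_2 = 0.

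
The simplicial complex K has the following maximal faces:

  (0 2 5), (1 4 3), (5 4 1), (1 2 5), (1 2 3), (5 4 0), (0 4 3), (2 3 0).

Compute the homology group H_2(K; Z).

H_2 = Z.

Fix the vertex order 0 < 1 < 2 < 3 < 4 < 5 and write every simplex with vertices in increasing order. Then dim K = 2 and the simplices of K are:

  0-simplices (6): [0], [1], [2], [3], [4], [5]
  1-simplices (12): [0,2], [0,3], [0,4], [0,5], [1,2], [1,3], [1,4], [1,5], [2,3], [2,5], [3,4], [4,5]
  2-simplices (8): [0,2,3], [0,2,5], [0,3,4], [0,4,5], [1,2,3], [1,2,5], [1,3,4], [1,4,5]

Hence C_0 ≅ Z^6, C_1 ≅ Z^12, C_2 ≅ Z^8.

Boundary ∂_1: C_1 → C_0 maps an edge to its endpoints' difference, ∂[p,q] = q − p.
As a 6×12 matrix over Z this has rank 5, with invariant factors (1,1,1,1,1).

Boundary ∂_2: C_2 → C_1 maps a triangle to the signed sum of its edges. For instance
  ∂[0,4,5] = [4,5] − [0,5] + [0,4],
  ∂[1,3,4] = [3,4] − [1,4] + [1,3].
As a 12×8 matrix over Z this has rank 7, with invariant factors (1,1,1,1,1,1,1).

Computing H_k = (kernel of ∂_k) / (image of ∂_{k+1}):

  H_2: rank ker ∂_2 − rank ∂_3 = (8 − 7) − 0 = 1, and there is no ∂_3, so H_2 ≅ Z.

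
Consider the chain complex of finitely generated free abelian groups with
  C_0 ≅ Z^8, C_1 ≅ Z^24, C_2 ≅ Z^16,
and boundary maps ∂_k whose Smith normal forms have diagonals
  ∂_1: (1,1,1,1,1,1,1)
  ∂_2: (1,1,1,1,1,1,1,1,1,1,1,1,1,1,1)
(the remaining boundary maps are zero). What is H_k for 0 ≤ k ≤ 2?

H_0: b_0 = 8 − 0 − 7 = 1; torsion from ∂_1 factors > 1: none. So H_0 ≅ Z.
H_1: b_1 = 24 − 7 − 15 = 2; torsion from ∂_2 factors > 1: none. So H_1 ≅ Z^2.
H_2: b_2 = 16 − 15 − 0 = 1; torsion from ∂_3 factors > 1: none. So H_2 ≅ Z.

H_0 ≅ Z,  H_1 ≅ Z^2,  H_2 ≅ Z.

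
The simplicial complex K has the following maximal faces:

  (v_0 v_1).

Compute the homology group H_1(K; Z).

K has 2 vertices, 1 edge.
rank ∂_1 = 1, rank ∂_2 = 0 ⇒ b_1 = 1 − 1 − 0 = 0. So H_1 = 0.

H_1 = 0.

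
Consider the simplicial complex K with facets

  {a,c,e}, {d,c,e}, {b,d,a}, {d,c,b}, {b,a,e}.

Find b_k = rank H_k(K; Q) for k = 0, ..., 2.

Take the total order a < b < c < d < e on the vertex set. Then K (dimension 2) consists of the simplices:

  0-simplices (5): a, b, c, d, e
  1-simplices (10): ab, ac, ad, ae, bc, bd, be, cd, ce, de
  2-simplices (5): abd, abe, ace, bcd, cde

Hence C_0 ≅ Z^5, C_1 ≅ Z^10, C_2 ≅ Z^5.

The boundary map ∂_1: C_1 → C_0 sends each edge [p,q] (with p < q) to q − p.
As a 5×10 matrix over Z this has rank 4, with invariant factors (1,1,1,1).

Boundary ∂_2: C_2 → C_1 acts by ∂[p,q,r] = [q,r] − [p,r] + [p,q]. For instance
  ∂abe = be − ae + ab,
  ∂abd = bd − ad + ab.
As a 10×5 matrix over Z this has rank 5, with invariant factors (1,1,1,1,1).

Reading off H_k = ker ∂_k / im ∂_{k+1}:

  H_0: rank C_0 − rank ∂_1 = 5 − 4 = 1, and the invariant factors of ∂_1 are all 1, so H_0 ≅ Z.
  H_1: rank ker ∂_1 − rank ∂_2 = (10 − 4) − 5 = 1, and the invariant factors of ∂_2 are all 1, so H_1 ≅ Z.
  H_2: rank ker ∂_2 − rank ∂_3 = (5 − 5) − 0 = 0, and there is no ∂_3, so H_2 ≅ 0.

(K is a triangulation of the Möbius band.)

Hence the Betti numbers are b_0 = 1, b_1 = 1, b_2 = 0.

b_0 = 1, b_1 = 1, b_2 = 0.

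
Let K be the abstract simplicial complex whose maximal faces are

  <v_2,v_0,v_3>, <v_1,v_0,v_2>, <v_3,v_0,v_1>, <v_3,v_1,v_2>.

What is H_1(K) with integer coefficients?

Fix the vertex order v_0 < v_1 < v_2 < v_3 and write every simplex with vertices in increasing order. Then dim K = 2 and the simplices of K are:

  0-simplices (4): [v_0], [v_1], [v_2], [v_3]
  1-simplices (6): [v_0,v_1], [v_0,v_2], [v_0,v_3], [v_1,v_2], [v_1,v_3], [v_2,v_3]
  2-simplices (4): [v_0,v_1,v_2], [v_0,v_1,v_3], [v_0,v_2,v_3], [v_1,v_2,v_3]

Hence C_0 ≅ Z^4, C_1 ≅ Z^6, C_2 ≅ Z^4.

Boundary ∂_1: C_1 → C_0 is given by ∂[p,q] = [q] − [p]. For instance
  ∂[v_2,v_3] = [v_3] − [v_2].
The resulting 4×6 matrix has rank 3, and its Smith normal form has invariant factors (1,1,1).

Boundary ∂_2: C_2 → C_1 maps a triangle to the signed sum of its edges. For instance
  ∂[v_0,v_2,v_3] = [v_2,v_3] − [v_0,v_3] + [v_0,v_2],
  ∂[v_0,v_1,v_2] = [v_1,v_2] − [v_0,v_2] + [v_0,v_1].
The resulting 6×4 matrix has rank 3, and its Smith normal form has invariant factors (1,1,1).

Computing H_k = (kernel of ∂_k) / (image of ∂_{k+1}):

  H_1: rank ker ∂_1 − rank ∂_2 = (6 − 3) − 3 = 0, and the invariant factors of ∂_2 are all 1, so H_1 ≅ 0.

H_1 = 0.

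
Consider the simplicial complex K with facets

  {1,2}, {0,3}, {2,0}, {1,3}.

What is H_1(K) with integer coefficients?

H_1 ≅ Z.

Take the total order 0 < 1 < 2 < 3 on the vertex set. Then K (dimension 1) consists of the simplices:

  0-simplices (4): [0], [1], [2], [3]
  1-simplices (4): [0,2], [0,3], [1,2], [1,3]

Hence C_0 ≅ Z^4, C_1 ≅ Z^4.

Boundary ∂_1: C_1 → C_0 maps an edge to its endpoints' difference, ∂[p,q] = q − p. For instance
  ∂[1,3] = [3] − [1].
The resulting 4×4 matrix has rank 3, and its Smith normal form has invariant factors (1,1,1).

Reading off H_k = ker ∂_k / im ∂_{k+1}:

  H_1: rank ker ∂_1 − rank ∂_2 = (4 − 3) − 0 = 1, and there is no ∂_2, so H_1 = Z.

(K is a triangulation of the circle S^1.)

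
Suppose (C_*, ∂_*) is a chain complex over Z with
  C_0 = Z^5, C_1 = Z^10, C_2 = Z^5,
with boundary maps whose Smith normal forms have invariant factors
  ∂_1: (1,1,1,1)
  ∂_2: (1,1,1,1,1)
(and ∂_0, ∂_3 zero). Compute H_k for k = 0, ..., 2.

H_0: b_0 = 5 − 0 − 4 = 1; torsion from ∂_1 factors > 1: none. So H_0 = Z.
H_1: b_1 = 10 − 4 − 5 = 1; torsion from ∂_2 factors > 1: none. So H_1 = Z.
H_2: b_2 = 5 − 5 − 0 = 0; torsion from ∂_3 factors > 1: none. So H_2 = 0.

H_0 = Z,  H_1 = Z,  H_2 = 0.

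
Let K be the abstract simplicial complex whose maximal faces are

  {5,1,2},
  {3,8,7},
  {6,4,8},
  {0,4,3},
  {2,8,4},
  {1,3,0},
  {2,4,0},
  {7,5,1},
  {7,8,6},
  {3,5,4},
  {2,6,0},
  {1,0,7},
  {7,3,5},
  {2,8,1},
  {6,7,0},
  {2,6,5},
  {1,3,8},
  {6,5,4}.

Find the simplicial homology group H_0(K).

We work with the vertex ordering 0 < 1 < 2 < 3 < 4 < 5 < 6 < 7 < 8. The simplices of K, each written with vertices in increasing order, are:

  0-simplices (9): [0], [1], [2], [3], [4], [5], [6], [7], [8]
  1-simplices (27): (27 of them)
  2-simplices (18): [0,1,3], [0,1,7], [0,2,4], [0,2,6], [0,3,4], [0,6,7], [1,2,5], [1,2,8], [1,3,8], [1,5,7], [2,4,8], [2,5,6], [3,4,5], [3,5,7], [3,7,8], [4,5,6], [4,6,8], [6,7,8]

giving chain groups C_0 ≅ Z^9, C_1 ≅ Z^27, C_2 ≅ Z^18.

The boundary map ∂_1: C_1 → C_0 maps an edge to its endpoints' difference, ∂[p,q] = q − p. For instance
  ∂[0,6] = [6] − [0].
The resulting 9×27 matrix has rank 8, and its Smith normal form has invariant factors (1,1,1,1,1,1,1,1).

The boundary map ∂_2: C_2 → C_1 acts by ∂[p,q,r] = [q,r] − [p,r] + [p,q]. For instance
  ∂[0,3,4] = [3,4] − [0,4] + [0,3],
  ∂[1,5,7] = [5,7] − [1,7] + [1,5].
The resulting 27×18 matrix has rank 18, and its Smith normal form has invariant factors (1,1,1,1,1,1,1,1,1,1,1,1,1,1,1,1,1,2).

Computing H_k = (kernel of ∂_k) / (image of ∂_{k+1}):

  H_0: rank C_0 − rank ∂_1 = 9 − 8 = 1, and the invariant factors of ∂_1 are all 1, so H_0 ≅ Z.

(K is a triangulation of the Klein bottle.)

H_0 = Z.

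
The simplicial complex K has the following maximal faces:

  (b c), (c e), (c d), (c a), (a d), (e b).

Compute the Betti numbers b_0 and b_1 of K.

We work with the vertex ordering a < b < c < d < e. The simplices of K, each written with vertices in increasing order, are:

  0-simplices (5): a, b, c, d, e
  1-simplices (6): ac, ad, bc, be, cd, ce

giving chain groups C_0 ≅ Z^5, C_1 ≅ Z^6.

Boundary ∂_1: C_1 → C_0 sends each edge [p,q] (with p < q) to q − p. For instance
  ∂ac = c − a.
The 5×6 boundary matrix has rank 4 and Smith normal form diag(1,1,1,1).

Reading off H_k = ker ∂_k / im ∂_{k+1}:

  H_0: rank C_0 − rank ∂_1 = 5 − 4 = 1, and the invariant factors of ∂_1 are all 1, so H_0 ≅ Z.
  H_1: rank ker ∂_1 − rank ∂_2 = (6 − 4) − 0 = 2, and there is no ∂_2, so H_1 ≅ Z^2.

As a check, the Euler characteristic is 5 − 6 = -1, which agrees with 1 − 2 = -1.

Hence the Betti numbers are b_0 = 1, b_1 = 2.

b_0 = 1, b_1 = 2.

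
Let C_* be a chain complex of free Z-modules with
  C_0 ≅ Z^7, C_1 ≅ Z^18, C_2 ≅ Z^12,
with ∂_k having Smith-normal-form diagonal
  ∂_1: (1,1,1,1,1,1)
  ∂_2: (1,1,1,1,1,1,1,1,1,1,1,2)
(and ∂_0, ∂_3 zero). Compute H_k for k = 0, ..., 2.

H_0: b_0 = 7 − 0 − 6 = 1; torsion from ∂_1 factors > 1: none. So H_0 ≅ Z.
H_1: b_1 = 18 − 6 − 12 = 0; torsion from ∂_2 factors > 1: [2]. So H_1 ≅ Z/2Z.
H_2: b_2 = 12 − 12 − 0 = 0; torsion from ∂_3 factors > 1: none. So H_2 ≅ 0.

H_0 ≅ Z,  H_1 ≅ Z/2Z,  H_2 = 0.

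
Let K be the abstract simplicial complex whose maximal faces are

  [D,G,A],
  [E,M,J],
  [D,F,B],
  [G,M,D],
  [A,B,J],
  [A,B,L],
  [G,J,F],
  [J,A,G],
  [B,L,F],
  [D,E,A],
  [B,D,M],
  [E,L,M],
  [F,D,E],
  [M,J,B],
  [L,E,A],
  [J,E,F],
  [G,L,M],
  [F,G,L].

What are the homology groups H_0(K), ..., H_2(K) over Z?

H_0 = Z,  H_1 = Z^2,  H_2 = Z.

Fix the vertex order A < B < D < E < F < G < J < L < M and write every simplex with vertices in increasing order. Then dim K = 2 and the simplices of K are:

  0-simplices (9): A, B, D, E, F, G, J, L, M
  1-simplices (27): AB, AD, AE, AG, AJ, AL, BD, BF, BJ, BL, BM, DE, DF, DG, DM, EF, EJ, EL, EM, FG, FJ, FL, GJ, GL, GM, JM, LM
  2-simplices (18): ABJ, ABL, ADE, ADG, AEL, AGJ, BDF, BDM, BFL, BJM, DEF, DGM, EFJ, EJM, ELM, FGJ, FGL, GLM

so the chain groups are C_0 ≅ Z^9, C_1 ≅ Z^27, C_2 ≅ Z^18.

∂_1: C_1 → C_0 is given by ∂[p,q] = [q] − [p]. For instance
  ∂EF = F − E.
The 9×27 boundary matrix has rank 8 and Smith normal form diag(1,1,1,1,1,1,1,1).

∂_2: C_2 → C_1 acts by ∂[p,q,r] = [q,r] − [p,r] + [p,q]. For instance
  ∂BJM = JM − BM + BJ,
  ∂FGJ = GJ − FJ + FG.
The 27×18 boundary matrix has rank 17 and Smith normal form diag(1,1,1,1,1,1,1,1,1,1,1,1,1,1,1,1,1).

From H_k ≅ ker(∂_k) / im(∂_{k+1}) we obtain:

  H_0: rank C_0 − rank ∂_1 = 9 − 8 = 1, and the invariant factors of ∂_1 are all 1, so H_0 ≅ Z.
  H_1: rank ker ∂_1 − rank ∂_2 = (27 − 8) − 17 = 2, and the invariant factors of ∂_2 are all 1, so H_1 ≅ Z^2.
  H_2: rank ker ∂_2 − rank ∂_3 = (18 − 17) − 0 = 1, and there is no ∂_3, so H_2 ≅ Z.

As a check, the Euler characteristic is 9 − 27 + 18 = 0, which agrees with 1 − 2 + 1 = 0.
(K is a triangulation of the torus T^2.)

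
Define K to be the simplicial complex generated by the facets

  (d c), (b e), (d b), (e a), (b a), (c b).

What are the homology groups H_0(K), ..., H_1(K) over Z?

Take the total order a < b < c < d < e on the vertex set. Then K (dimension 1) consists of the simplices:

  0-simplices (5): a, b, c, d, e
  1-simplices (6): ab, ae, bc, bd, be, cd

giving chain groups C_0 ≅ Z^5, C_1 ≅ Z^6.

Boundary ∂_1: C_1 → C_0 sends each edge [p,q] (with p < q) to q − p. For instance
  ∂bd = d − b.
The 5×6 boundary matrix has rank 4 and Smith normal form diag(1,1,1,1).

Computing H_k = (kernel of ∂_k) / (image of ∂_{k+1}):

  H_0: rank C_0 − rank ∂_1 = 5 − 4 = 1, and the invariant factors of ∂_1 are all 1, so H_0 = Z.
  H_1: rank ker ∂_1 − rank ∂_2 = (6 − 4) − 0 = 2, and there is no ∂_2, so H_1 = Z^2.

H_0 ≅ Z,  H_1 ≅ Z^2.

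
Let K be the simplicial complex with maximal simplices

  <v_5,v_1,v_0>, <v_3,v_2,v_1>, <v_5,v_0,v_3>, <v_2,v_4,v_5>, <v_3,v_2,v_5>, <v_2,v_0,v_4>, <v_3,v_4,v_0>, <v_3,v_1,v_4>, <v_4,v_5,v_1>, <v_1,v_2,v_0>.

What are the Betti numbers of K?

Order the vertices as v_0 < v_1 < v_2 < v_3 < v_4 < v_5. Listing each simplex with vertices in this order, K has dimension 2 with simplices:

  0-simplices (6): [v_0], [v_1], [v_2], [v_3], [v_4], [v_5]
  1-simplices (15): (15 of them)
  2-simplices (10): [v_0,v_1,v_2], [v_0,v_1,v_5], [v_0,v_2,v_4], [v_0,v_3,v_4], [v_0,v_3,v_5], [v_1,v_2,v_3], [v_1,v_3,v_4], [v_1,v_4,v_5], [v_2,v_3,v_5], [v_2,v_4,v_5]

giving chain groups C_0 ≅ Z^6, C_1 ≅ Z^15, C_2 ≅ Z^10.

∂_1: C_1 → C_0 is given by ∂[p,q] = [q] − [p].
The 6×15 boundary matrix has rank 5 and Smith normal form diag(1,1,1,1,1).

Boundary ∂_2: C_2 → C_1 maps a triangle to the signed sum of its edges. For instance
  ∂[v_0,v_3,v_4] = [v_3,v_4] − [v_0,v_4] + [v_0,v_3],
  ∂[v_1,v_4,v_5] = [v_4,v_5] − [v_1,v_5] + [v_1,v_4].
The resulting 15×10 matrix has rank 10, and its Smith normal form has invariant factors (1,1,1,1,1,1,1,1,1,2).

Computing H_k = (kernel of ∂_k) / (image of ∂_{k+1}):

  H_0: rank C_0 − rank ∂_1 = 6 − 5 = 1, and the invariant factors of ∂_1 are all 1, so H_0 = Z.
  H_1: rank ker ∂_1 − rank ∂_2 = (15 − 5) − 10 = 0, and ∂_2 has invariant factor 2 > 1, so H_1 = Z_2.
  H_2: rank ker ∂_2 − rank ∂_3 = (10 − 10) − 0 = 0, and there is no ∂_3, so H_2 = 0.

As a check, the Euler characteristic is 6 − 15 + 10 = 1, which agrees with 1 − 0 + 0 = 1.

Hence the Betti numbers are b_0 = 1, b_1 = 0, b_2 = 0.

b_0 = 1, b_1 = 0, b_2 = 0.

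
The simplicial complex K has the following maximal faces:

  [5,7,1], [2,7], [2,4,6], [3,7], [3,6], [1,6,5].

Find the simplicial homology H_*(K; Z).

H_0 = Z,  H_1 = Z^2,  H_2 = 0.

Fix the vertex order 1 < 2 < 3 < 4 < 5 < 6 < 7 and write every simplex with vertices in increasing order. Then dim K = 2 and the simplices of K are:

  0-simplices (7): [1], [2], [3], [4], [5], [6], [7]
  1-simplices (11): [1,5], [1,6], [1,7], [2,4], [2,6], [2,7], [3,6], [3,7], [4,6], [5,6], [5,7]
  2-simplices (3): [1,5,6], [1,5,7], [2,4,6]

giving chain groups C_0 ≅ Z^7, C_1 ≅ Z^11, C_2 ≅ Z^3.

Boundary ∂_1: C_1 → C_0 maps an edge to its endpoints' difference, ∂[p,q] = q − p.
As a 7×11 matrix over Z this has rank 6, with invariant factors (1,1,1,1,1,1).

∂_2: C_2 → C_1 sends each 2-simplex [p,q,r] to [q,r] − [p,r] + [p,q]. For instance
  ∂[1,5,7] = [5,7] − [1,7] + [1,5],
  ∂[1,5,6] = [5,6] − [1,6] + [1,5].
The resulting 11×3 matrix has rank 3, and its Smith normal form has invariant factors (1,1,1).

Computing H_k = (kernel of ∂_k) / (image of ∂_{k+1}):

  H_0: rank C_0 − rank ∂_1 = 7 − 6 = 1, and the invariant factors of ∂_1 are all 1, so H_0 ≅ Z.
  H_1: rank ker ∂_1 − rank ∂_2 = (11 − 6) − 3 = 2, and the invariant factors of ∂_2 are all 1, so H_1 ≅ Z^2.
  H_2: rank ker ∂_2 − rank ∂_3 = (3 − 3) − 0 = 0, and there is no ∂_3, so H_2 ≅ 0.

As a check, the Euler characteristic is 7 − 11 + 3 = -1, which agrees with 1 − 2 + 0 = -1.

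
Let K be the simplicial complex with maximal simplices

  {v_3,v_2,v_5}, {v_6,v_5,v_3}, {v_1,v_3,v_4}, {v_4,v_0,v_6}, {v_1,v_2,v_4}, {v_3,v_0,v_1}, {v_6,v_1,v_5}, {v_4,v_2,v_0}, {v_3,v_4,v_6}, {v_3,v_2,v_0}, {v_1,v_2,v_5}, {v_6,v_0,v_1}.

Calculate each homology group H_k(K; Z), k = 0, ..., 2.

Take the total order v_0 < v_1 < v_2 < v_3 < v_4 < v_5 < v_6 on the vertex set. Then K (dimension 2) consists of the simplices:

  0-simplices (7): [v_0], [v_1], [v_2], [v_3], [v_4], [v_5], [v_6]
  1-simplices (18): (18 of them)
  2-simplices (12): (12 of them)

so the chain groups are C_0 ≅ Z^7, C_1 ≅ Z^18, C_2 ≅ Z^12.

The boundary map ∂_1: C_1 → C_0 is given by ∂[p,q] = [q] − [p].
As a 7×18 matrix over Z this has rank 6, with invariant factors (1,1,1,1,1,1).

Boundary ∂_2: C_2 → C_1 maps a triangle to the signed sum of its edges. For instance
  ∂[v_0,v_1,v_3] = [v_1,v_3] − [v_0,v_3] + [v_0,v_1],
  ∂[v_0,v_1,v_6] = [v_1,v_6] − [v_0,v_6] + [v_0,v_1].
The 18×12 boundary matrix has rank 12 and Smith normal form diag(1,1,1,1,1,1,1,1,1,1,1,2).

From H_k ≅ ker(∂_k) / im(∂_{k+1}) we obtain:

  H_0: rank C_0 − rank ∂_1 = 7 − 6 = 1, and the invariant factors of ∂_1 are all 1, so H_0 = Z.
  H_1: rank ker ∂_1 − rank ∂_2 = (18 − 6) − 12 = 0, and ∂_2 has invariant factor 2 > 1, so H_1 = Z/2Z.
  H_2: rank ker ∂_2 − rank ∂_3 = (12 − 12) − 0 = 0, and there is no ∂_3, so H_2 = 0.

(K is a triangulation of the real projective plane RP^2.)

H_0 ≅ Z,  H_1 ≅ Z/2Z,  H_2 = 0.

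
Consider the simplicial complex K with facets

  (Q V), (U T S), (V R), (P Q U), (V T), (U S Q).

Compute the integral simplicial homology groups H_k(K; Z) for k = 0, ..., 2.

Take the total order P < Q < R < S < T < U < V on the vertex set. Then K (dimension 2) consists of the simplices:

  0-simplices (7): P, Q, R, S, T, U, V
  1-simplices (10): PQ, PU, QS, QU, QV, RV, ST, SU, TU, TV
  2-simplices (3): PQU, QSU, STU

giving chain groups C_0 ≅ Z^7, C_1 ≅ Z^10, C_2 ≅ Z^3.

The boundary map ∂_1: C_1 → C_0 sends each edge [p,q] (with p < q) to q − p.
The resulting 7×10 matrix has rank 6, and its Smith normal form has invariant factors (1,1,1,1,1,1).

∂_2: C_2 → C_1 acts by ∂[p,q,r] = [q,r] − [p,r] + [p,q]. For instance
  ∂PQU = QU − PU + PQ,
  ∂QSU = SU − QU + QS.
The 10×3 boundary matrix has rank 3 and Smith normal form diag(1,1,1).

Computing H_k = (kernel of ∂_k) / (image of ∂_{k+1}):

  H_0: rank C_0 − rank ∂_1 = 7 − 6 = 1, and the invariant factors of ∂_1 are all 1, so H_0 = Z.
  H_1: rank ker ∂_1 − rank ∂_2 = (10 − 6) − 3 = 1, and the invariant factors of ∂_2 are all 1, so H_1 = Z.
  H_2: rank ker ∂_2 − rank ∂_3 = (3 − 3) − 0 = 0, and there is no ∂_3, so H_2 = 0.

As a check, the Euler characteristic is 7 − 10 + 3 = 0, which agrees with 1 − 1 + 0 = 0.

H_0 ≅ Z,  H_1 ≅ Z,  H_2 = 0.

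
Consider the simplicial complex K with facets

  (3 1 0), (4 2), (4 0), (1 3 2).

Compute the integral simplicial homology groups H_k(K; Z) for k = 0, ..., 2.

We work with the vertex ordering 0 < 1 < 2 < 3 < 4. The simplices of K, each written with vertices in increasing order, are:

  0-simplices (5): [0], [1], [2], [3], [4]
  1-simplices (7): [0,1], [0,3], [0,4], [1,2], [1,3], [2,3], [2,4]
  2-simplices (2): [0,1,3], [1,2,3]

giving chain groups C_0 ≅ Z^5, C_1 ≅ Z^7, C_2 ≅ Z^2.

∂_1: C_1 → C_0 is given by ∂[p,q] = [q] − [p].
The 5×7 boundary matrix has rank 4 and Smith normal form diag(1,1,1,1).

∂_2: C_2 → C_1 acts by ∂[p,q,r] = [q,r] − [p,r] + [p,q]. For instance
  ∂[0,1,3] = [1,3] − [0,3] + [0,1],
  ∂[1,2,3] = [2,3] − [1,3] + [1,2].
The resulting 7×2 matrix has rank 2, and its Smith normal form has invariant factors (1,1).

Reading off H_k = ker ∂_k / im ∂_{k+1}:

  H_0: rank C_0 − rank ∂_1 = 5 − 4 = 1, and the invariant factors of ∂_1 are all 1, so H_0 ≅ Z.
  H_1: rank ker ∂_1 − rank ∂_2 = (7 − 4) − 2 = 1, and the invariant factors of ∂_2 are all 1, so H_1 ≅ Z.
  H_2: rank ker ∂_2 − rank ∂_3 = (2 − 2) − 0 = 0, and there is no ∂_3, so H_2 ≅ 0.

As a check, the Euler characteristic is 5 − 7 + 2 = 0, which agrees with 1 − 1 + 0 = 0.

H_0 ≅ Z,  H_1 ≅ Z,  H_2 = 0.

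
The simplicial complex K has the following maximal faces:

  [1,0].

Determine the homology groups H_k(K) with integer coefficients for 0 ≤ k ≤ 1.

H_0 ≅ Z,  H_1 = 0.

Take the total order 0 < 1 on the vertex set. Then K (dimension 1) consists of the simplices:

  0-simplices (2): [0], [1]
  1-simplices (1): [0,1]

so the chain groups are C_0 ≅ Z^2, C_1 ≅ Z^1.

∂_1: C_1 → C_0 maps an edge to its endpoints' difference, ∂[p,q] = q − p. For instance
  ∂[0,1] = [1] − [0].
The 2×1 boundary matrix has rank 1 and Smith normal form diag(1).

Reading off H_k = ker ∂_k / im ∂_{k+1}:

  H_0: rank C_0 − rank ∂_1 = 2 − 1 = 1, and the invariant factors of ∂_1 are all 1, so H_0 = Z.
  H_1: rank ker ∂_1 − rank ∂_2 = (1 − 1) − 0 = 0, and there is no ∂_2, so H_1 = 0.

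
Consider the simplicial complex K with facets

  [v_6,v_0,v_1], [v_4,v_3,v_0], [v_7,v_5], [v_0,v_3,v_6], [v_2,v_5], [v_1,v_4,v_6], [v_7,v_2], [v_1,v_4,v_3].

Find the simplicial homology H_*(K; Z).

We work with the vertex ordering v_0 < v_1 < v_2 < v_3 < v_4 < v_5 < v_6 < v_7. The simplices of K, each written with vertices in increasing order, are:

  0-simplices (8): [v_0], [v_1], [v_2], [v_3], [v_4], [v_5], [v_6], [v_7]
  1-simplices (13): [v_0,v_1], [v_0,v_3], [v_0,v_4], [v_0,v_6], [v_1,v_3], [v_1,v_4], [v_1,v_6], [v_2,v_5], [v_2,v_7], [v_3,v_4], [v_3,v_6], [v_4,v_6], [v_5,v_7]
  2-simplices (5): [v_0,v_1,v_6], [v_0,v_3,v_4], [v_0,v_3,v_6], [v_1,v_3,v_4], [v_1,v_4,v_6]

Hence C_0 ≅ Z^8, C_1 ≅ Z^13, C_2 ≅ Z^5.

Boundary ∂_1: C_1 → C_0 is given by ∂[p,q] = [q] − [p]. For instance
  ∂[v_2,v_5] = [v_5] − [v_2].
As a 8×13 matrix over Z this has rank 6, with invariant factors (1,1,1,1,1,1).

∂_2: C_2 → C_1 sends each 2-simplex [p,q,r] to [q,r] − [p,r] + [p,q]. For instance
  ∂[v_1,v_4,v_6] = [v_4,v_6] − [v_1,v_6] + [v_1,v_4],
  ∂[v_0,v_3,v_4] = [v_3,v_4] − [v_0,v_4] + [v_0,v_3].
The 13×5 boundary matrix has rank 5 and Smith normal form diag(1,1,1,1,1).

Computing H_k = (kernel of ∂_k) / (image of ∂_{k+1}):

  H_0: rank C_0 − rank ∂_1 = 8 − 6 = 2, and the invariant factors of ∂_1 are all 1, so H_0 = Z^2.
  H_1: rank ker ∂_1 − rank ∂_2 = (13 − 6) − 5 = 2, and the invariant factors of ∂_2 are all 1, so H_1 = Z^2.
  H_2: rank ker ∂_2 − rank ∂_3 = (5 − 5) − 0 = 0, and there is no ∂_3, so H_2 = 0.

H_0 = Z^2,  H_1 = Z^2,  H_2 = 0.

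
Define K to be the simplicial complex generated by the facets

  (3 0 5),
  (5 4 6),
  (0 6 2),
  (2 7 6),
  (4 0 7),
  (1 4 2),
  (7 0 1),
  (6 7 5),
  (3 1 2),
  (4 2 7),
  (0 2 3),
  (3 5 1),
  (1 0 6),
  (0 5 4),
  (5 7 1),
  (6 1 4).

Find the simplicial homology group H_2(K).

We work with the vertex ordering 0 < 1 < 2 < 3 < 4 < 5 < 6 < 7. The simplices of K, each written with vertices in increasing order, are:

  0-simplices (8): [0], [1], [2], [3], [4], [5], [6], [7]
  1-simplices (24): (24 of them)
  2-simplices (16): [0,1,6], [0,1,7], [0,2,3], [0,2,6], [0,3,5], [0,4,5], [0,4,7], [1,2,3], [1,2,4], [1,3,5], [1,4,6], [1,5,7], [2,4,7], [2,6,7], [4,5,6], [5,6,7]

Hence C_0 ≅ Z^8, C_1 ≅ Z^24, C_2 ≅ Z^16.

The boundary map ∂_1: C_1 → C_0 is given by ∂[p,q] = [q] − [p].
This gives a 8×24 integer matrix of rank 7; reducing to Smith normal form yields diagonal entries (1,1,1,1,1,1,1).

The boundary map ∂_2: C_2 → C_1 acts by ∂[p,q,r] = [q,r] − [p,r] + [p,q]. For instance
  ∂[2,6,7] = [6,7] − [2,7] + [2,6],
  ∂[1,5,7] = [5,7] − [1,7] + [1,5].
As a 24×16 matrix over Z this has rank 15, with invariant factors (1,1,1,1,1,1,1,1,1,1,1,1,1,1,1).

Reading off H_k = ker ∂_k / im ∂_{k+1}:

  H_2: rank ker ∂_2 − rank ∂_3 = (16 − 15) − 0 = 1, and there is no ∂_3, so H_2 = Z.

H_2 = Z.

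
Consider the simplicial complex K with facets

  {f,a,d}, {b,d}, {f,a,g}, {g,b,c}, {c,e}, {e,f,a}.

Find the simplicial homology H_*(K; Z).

H_0 ≅ Z,  H_1 ≅ Z^2,  H_2 = 0.

K has 7 vertices, 12 edges, 4 triangles.
rank ∂_0 = 0, rank ∂_1 = 6 ⇒ b_0 = 7 − 0 − 6 = 1; all invariant factors of ∂_1 are 1 so no torsion. So H_0 ≅ Z.
rank ∂_1 = 6, rank ∂_2 = 4 ⇒ b_1 = 12 − 6 − 4 = 2; all invariant factors of ∂_2 are 1 so no torsion. So H_1 ≅ Z^2.
rank ∂_2 = 4, rank ∂_3 = 0 ⇒ b_2 = 4 − 4 − 0 = 0. So H_2 ≅ 0.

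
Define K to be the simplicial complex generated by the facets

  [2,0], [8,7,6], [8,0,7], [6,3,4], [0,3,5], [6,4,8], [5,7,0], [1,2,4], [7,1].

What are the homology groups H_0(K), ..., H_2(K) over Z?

Order the vertices as 0 < 1 < 2 < 3 < 4 < 5 < 6 < 7 < 8. Listing each simplex with vertices in this order, K has dimension 2 with simplices:

  0-simplices (9): [0], [1], [2], [3], [4], [5], [6], [7], [8]
  1-simplices (18): [0,2], [0,3], [0,5], [0,7], [0,8], [1,2], [1,4], [1,7], [2,4], [3,4], [3,5], [3,6], [4,6], [4,8], [5,7], [6,7], [6,8], [7,8]
  2-simplices (7): [0,3,5], [0,5,7], [0,7,8], [1,2,4], [3,4,6], [4,6,8], [6,7,8]

giving chain groups C_0 ≅ Z^9, C_1 ≅ Z^18, C_2 ≅ Z^7.

The boundary map ∂_1: C_1 → C_0 maps an edge to its endpoints' difference, ∂[p,q] = q − p.
This gives a 9×18 integer matrix of rank 8; reducing to Smith normal form yields diagonal entries (1,1,1,1,1,1,1,1).

∂_2: C_2 → C_1 sends each 2-simplex [p,q,r] to [q,r] − [p,r] + [p,q]. For instance
  ∂[6,7,8] = [7,8] − [6,8] + [6,7],
  ∂[0,5,7] = [5,7] − [0,7] + [0,5].
This gives a 18×7 integer matrix of rank 7; reducing to Smith normal form yields diagonal entries (1,1,1,1,1,1,1).

Computing H_k = (kernel of ∂_k) / (image of ∂_{k+1}):

  H_0: rank C_0 − rank ∂_1 = 9 − 8 = 1, and the invariant factors of ∂_1 are all 1, so H_0 = Z.
  H_1: rank ker ∂_1 − rank ∂_2 = (18 − 8) − 7 = 3, and the invariant factors of ∂_2 are all 1, so H_1 = Z^3.
  H_2: rank ker ∂_2 − rank ∂_3 = (7 − 7) − 0 = 0, and there is no ∂_3, so H_2 = 0.

As a check, the Euler characteristic is 9 − 18 + 7 = -2, which agrees with 1 − 3 + 0 = -2.

H_0 ≅ Z,  H_1 ≅ Z^3,  H_2 = 0.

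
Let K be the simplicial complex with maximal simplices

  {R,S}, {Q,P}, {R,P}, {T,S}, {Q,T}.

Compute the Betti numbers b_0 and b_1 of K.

We work with the vertex ordering P < Q < R < S < T. The simplices of K, each written with vertices in increasing order, are:

  0-simplices (5): P, Q, R, S, T
  1-simplices (5): PQ, PR, QT, RS, ST

giving chain groups C_0 ≅ Z^5, C_1 ≅ Z^5.

Boundary ∂_1: C_1 → C_0 sends each edge [p,q] (with p < q) to q − p. For instance
  ∂PQ = Q − P.
This gives a 5×5 integer matrix of rank 4; reducing to Smith normal form yields diagonal entries (1,1,1,1).

Computing H_k = (kernel of ∂_k) / (image of ∂_{k+1}):

  H_0: rank C_0 − rank ∂_1 = 5 − 4 = 1, and the invariant factors of ∂_1 are all 1, so H_0 ≅ Z.
  H_1: rank ker ∂_1 − rank ∂_2 = (5 − 4) − 0 = 1, and there is no ∂_2, so H_1 ≅ Z.

Hence the Betti numbers are b_0 = 1, b_1 = 1.

b_0 = 1, b_1 = 1.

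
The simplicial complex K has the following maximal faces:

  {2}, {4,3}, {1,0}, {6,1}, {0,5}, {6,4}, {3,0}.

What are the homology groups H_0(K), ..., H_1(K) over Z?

H_0 ≅ Z^2,  H_1 ≅ Z.

We work with the vertex ordering 0 < 1 < 2 < 3 < 4 < 5 < 6. The simplices of K, each written with vertices in increasing order, are:

  0-simplices (7): [0], [1], [2], [3], [4], [5], [6]
  1-simplices (6): [0,1], [0,3], [0,5], [1,6], [3,4], [4,6]

Hence C_0 ≅ Z^7, C_1 ≅ Z^6.

The boundary map ∂_1: C_1 → C_0 maps an edge to its endpoints' difference, ∂[p,q] = q − p. For instance
  ∂[0,3] = [3] − [0].
The resulting 7×6 matrix has rank 5, and its Smith normal form has invariant factors (1,1,1,1,1).

Now H_k = ker ∂_k / im ∂_{k+1}, so:

  H_0: rank C_0 − rank ∂_1 = 7 − 5 = 2, and the invariant factors of ∂_1 are all 1, so H_0 ≅ Z^2.
  H_1: rank ker ∂_1 − rank ∂_2 = (6 − 5) − 0 = 1, and there is no ∂_2, so H_1 ≅ Z.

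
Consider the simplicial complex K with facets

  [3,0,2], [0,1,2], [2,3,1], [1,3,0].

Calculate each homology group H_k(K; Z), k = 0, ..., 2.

H_0 = Z,  H_1 = 0,  H_2 = Z.

Order the vertices as 0 < 1 < 2 < 3. Listing each simplex with vertices in this order, K has dimension 2 with simplices:

  0-simplices (4): [0], [1], [2], [3]
  1-simplices (6): [0,1], [0,2], [0,3], [1,2], [1,3], [2,3]
  2-simplices (4): [0,1,2], [0,1,3], [0,2,3], [1,2,3]

giving chain groups C_0 ≅ Z^4, C_1 ≅ Z^6, C_2 ≅ Z^4.

∂_1: C_1 → C_0 is given by ∂[p,q] = [q] − [p]. For instance
  ∂[1,2] = [2] − [1].
The resulting 4×6 matrix has rank 3, and its Smith normal form has invariant factors (1,1,1).

∂_2: C_2 → C_1 acts by ∂[p,q,r] = [q,r] − [p,r] + [p,q]. For instance
  ∂[0,2,3] = [2,3] − [0,3] + [0,2],
  ∂[1,2,3] = [2,3] − [1,3] + [1,2].
The resulting 6×4 matrix has rank 3, and its Smith normal form has invariant factors (1,1,1).

Now H_k = ker ∂_k / im ∂_{k+1}, so:

  H_0: rank C_0 − rank ∂_1 = 4 − 3 = 1, and the invariant factors of ∂_1 are all 1, so H_0 = Z.
  H_1: rank ker ∂_1 − rank ∂_2 = (6 − 3) − 3 = 0, and the invariant factors of ∂_2 are all 1, so H_1 = 0.
  H_2: rank ker ∂_2 − rank ∂_3 = (4 − 3) − 0 = 1, and there is no ∂_3, so H_2 = Z.

(K is a triangulation of the 2-sphere S^2.)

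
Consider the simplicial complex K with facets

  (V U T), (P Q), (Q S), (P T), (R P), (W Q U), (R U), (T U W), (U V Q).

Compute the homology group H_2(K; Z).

We work with the vertex ordering P < Q < R < S < T < U < V < W. The simplices of K, each written with vertices in increasing order, are:

  0-simplices (8): P, Q, R, S, T, U, V, W
  1-simplices (13): PQ, PR, PT, QS, QU, QV, QW, RU, TU, TV, TW, UV, UW
  2-simplices (4): QUV, QUW, TUV, TUW

Hence C_0 ≅ Z^8, C_1 ≅ Z^13, C_2 ≅ Z^4.

Boundary ∂_1: C_1 → C_0 sends each edge [p,q] (with p < q) to q − p.
The resulting 8×13 matrix has rank 7, and its Smith normal form has invariant factors (1,1,1,1,1,1,1).

The boundary map ∂_2: C_2 → C_1 maps a triangle to the signed sum of its edges. For instance
  ∂QUW = UW − QW + QU,
  ∂TUV = UV − TV + TU.
The resulting 13×4 matrix has rank 4, and its Smith normal form has invariant factors (1,1,1,1).

Computing H_k = (kernel of ∂_k) / (image of ∂_{k+1}):

  H_2: rank ker ∂_2 − rank ∂_3 = (4 − 4) − 0 = 0, and there is no ∂_3, so H_2 = 0.

H_2 = 0.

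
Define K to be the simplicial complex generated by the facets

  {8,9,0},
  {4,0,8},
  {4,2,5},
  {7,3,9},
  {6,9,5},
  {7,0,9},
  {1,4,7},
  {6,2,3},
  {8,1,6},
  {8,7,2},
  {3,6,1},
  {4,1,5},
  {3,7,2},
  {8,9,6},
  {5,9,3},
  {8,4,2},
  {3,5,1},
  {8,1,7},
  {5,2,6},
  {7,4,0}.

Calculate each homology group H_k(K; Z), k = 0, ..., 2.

Take the total order 0 < 1 < 2 < 3 < 4 < 5 < 6 < 7 < 8 < 9 on the vertex set. Then K (dimension 2) consists of the simplices:

  0-simplices (10): [0], [1], [2], [3], [4], [5], [6], [7], [8], [9]
  1-simplices (30): (30 of them)
  2-simplices (20): (20 of them)

Hence C_0 ≅ Z^10, C_1 ≅ Z^30, C_2 ≅ Z^20.

∂_1: C_1 → C_0 is given by ∂[p,q] = [q] − [p]. For instance
  ∂[4,7] = [7] − [4].
As a 10×30 matrix over Z this has rank 9, with invariant factors (1,1,1,1,1,1,1,1,1).

Boundary ∂_2: C_2 → C_1 acts by ∂[p,q,r] = [q,r] − [p,r] + [p,q]. For instance
  ∂[0,4,7] = [4,7] − [0,7] + [0,4],
  ∂[0,4,8] = [4,8] − [0,8] + [0,4].
This gives a 30×20 integer matrix of rank 20; reducing to Smith normal form yields diagonal entries (1,1,1,1,1,1,1,1,1,1,1,1,1,1,1,1,1,1,1,2).

Reading off H_k = ker ∂_k / im ∂_{k+1}:

  H_0: rank C_0 − rank ∂_1 = 10 − 9 = 1, and the invariant factors of ∂_1 are all 1, so H_0 ≅ Z.
  H_1: rank ker ∂_1 − rank ∂_2 = (30 − 9) − 20 = 1, and ∂_2 has invariant factor 2 > 1, so H_1 ≅ Z ⊕ Z/2Z.
  H_2: rank ker ∂_2 − rank ∂_3 = (20 − 20) − 0 = 0, and there is no ∂_3, so H_2 ≅ 0.

H_0 = Z,  H_1 = Z ⊕ Z/2Z,  H_2 = 0.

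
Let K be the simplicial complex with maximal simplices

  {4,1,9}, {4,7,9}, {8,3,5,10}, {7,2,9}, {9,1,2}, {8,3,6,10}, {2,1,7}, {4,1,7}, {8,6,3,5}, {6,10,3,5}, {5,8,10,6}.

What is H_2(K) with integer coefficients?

Order the vertices as 1 < 2 < 3 < 4 < 5 < 6 < 7 < 8 < 9 < 10. Listing each simplex with vertices in this order, K has dimension 3 with simplices:

  0-simplices (10): [1], [2], [3], [4], [5], [6], [7], [8], [9], [10]
  1-simplices (19): [1,2], [1,4], [1,7], [1,9], [2,7], [2,9], [3,5], [3,6], [3,8], [3,10], [4,7], [4,9], [5,6], [5,8], [5,10], [6,8], [6,10], [7,9], [8,10]
  2-simplices (16): [1,2,7], [1,2,9], [1,4,7], [1,4,9], [2,7,9], [3,5,6], [3,5,8], [3,5,10], [3,6,8], [3,6,10], [3,8,10], [4,7,9], [5,6,8], [5,6,10], [5,8,10], [6,8,10]
  3-simplices (5): [3,5,6,8], [3,5,6,10], [3,5,8,10], [3,6,8,10], [5,6,8,10]

giving chain groups C_0 ≅ Z^10, C_1 ≅ Z^19, C_2 ≅ Z^16, C_3 ≅ Z^5.

The boundary map ∂_1: C_1 → C_0 maps an edge to its endpoints' difference, ∂[p,q] = q − p. For instance
  ∂[6,8] = [8] − [6].
The 10×19 boundary matrix has rank 8 and Smith normal form diag(1,1,1,1,1,1,1,1).

The boundary map ∂_2: C_2 → C_1 sends each 2-simplex [p,q,r] to [q,r] − [p,r] + [p,q]. For instance
  ∂[3,5,10] = [5,10] − [3,10] + [3,5],
  ∂[2,7,9] = [7,9] − [2,9] + [2,7].
This gives a 19×16 integer matrix of rank 11; reducing to Smith normal form yields diagonal entries (1,1,1,1,1,1,1,1,1,1,1).

∂_3: C_3 → C_2 sends each 3-simplex σ to the alternating sum Σ_i (−1)^i (σ with its i-th vertex removed). For instance
  ∂[3,6,8,10] = [6,8,10] − [3,8,10] + [3,6,10] − [3,6,8],
  ∂[3,5,6,8] = [5,6,8] − [3,6,8] + [3,5,8] − [3,5,6].
The resulting 16×5 matrix has rank 4, and its Smith normal form has invariant factors (1,1,1,1).

From H_k ≅ ker(∂_k) / im(∂_{k+1}) we obtain:

  H_2: rank ker ∂_2 − rank ∂_3 = (16 − 11) − 4 = 1, and the invariant factors of ∂_3 are all 1, so H_2 ≅ Z.

H_2 = Z.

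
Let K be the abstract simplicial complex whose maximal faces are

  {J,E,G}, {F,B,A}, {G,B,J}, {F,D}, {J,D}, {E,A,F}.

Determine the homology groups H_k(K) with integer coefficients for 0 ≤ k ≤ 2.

We work with the vertex ordering A < B < D < E < F < G < J. The simplices of K, each written with vertices in increasing order, are:

  0-simplices (7): A, B, D, E, F, G, J
  1-simplices (12): AB, AE, AF, BF, BG, BJ, DF, DJ, EF, EG, EJ, GJ
  2-simplices (4): ABF, AEF, BGJ, EGJ

so the chain groups are C_0 ≅ Z^7, C_1 ≅ Z^12, C_2 ≅ Z^4.

The boundary map ∂_1: C_1 → C_0 is given by ∂[p,q] = [q] − [p]. For instance
  ∂DJ = J − D.
The 7×12 boundary matrix has rank 6 and Smith normal form diag(1,1,1,1,1,1).

The boundary map ∂_2: C_2 → C_1 sends each 2-simplex [p,q,r] to [q,r] − [p,r] + [p,q]. For instance
  ∂ABF = BF − AF + AB,
  ∂EGJ = GJ − EJ + EG.
The resulting 12×4 matrix has rank 4, and its Smith normal form has invariant factors (1,1,1,1).

Now H_k = ker ∂_k / im ∂_{k+1}, so:

  H_0: rank C_0 − rank ∂_1 = 7 − 6 = 1, and the invariant factors of ∂_1 are all 1, so H_0 = Z.
  H_1: rank ker ∂_1 − rank ∂_2 = (12 − 6) − 4 = 2, and the invariant factors of ∂_2 are all 1, so H_1 = Z^2.
  H_2: rank ker ∂_2 − rank ∂_3 = (4 − 4) − 0 = 0, and there is no ∂_3, so H_2 = 0.

H_0 = Z,  H_1 = Z^2,  H_2 = 0.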